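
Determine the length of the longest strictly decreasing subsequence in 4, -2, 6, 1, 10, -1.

3

One longest decreasing subsequence is 4, 1, -1 (positions 1,4,6), of length 3; no longer one exists.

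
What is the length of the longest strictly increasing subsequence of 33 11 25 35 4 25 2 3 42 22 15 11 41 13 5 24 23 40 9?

6

Scanning left to right, the best length ending at each element is: 33→1, 11→1, 25→2, 35→3, 4→1, 25→2, 2→1, 3→2, 42→4, 22→3, 15→3, 11→3, 41→4, 13→4, 5→3, 24→5, 23→5, 40→6, 9→4.
So the longest increasing subsequence has length 6, e.g. 2, 3, 11, 13, 24, 40.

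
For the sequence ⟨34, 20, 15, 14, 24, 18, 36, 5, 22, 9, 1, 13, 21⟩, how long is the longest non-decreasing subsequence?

4

Let dp[i] be the longest non-decreasing subsequence ending at position i. Then dp = [1, 1, 1, 1, 2, 2, 3, 1, 3, 2, 1, 3, 4].
The maximum is 4; one witness is 5, 9, 13, 21 at positions 8,10,12,13.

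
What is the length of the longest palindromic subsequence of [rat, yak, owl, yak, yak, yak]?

4

One longest palindromic subsequence is yak yak yak yak (positions 2,4,5,6); it reads the same forward and backward, and the interval DP gives dp[1][6] = 4.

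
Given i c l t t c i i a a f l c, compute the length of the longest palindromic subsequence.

6

One longest palindromic subsequence is claalc (positions 2,3,9,10,12,13); it reads the same forward and backward, and the interval DP gives dp[1][13] = 6.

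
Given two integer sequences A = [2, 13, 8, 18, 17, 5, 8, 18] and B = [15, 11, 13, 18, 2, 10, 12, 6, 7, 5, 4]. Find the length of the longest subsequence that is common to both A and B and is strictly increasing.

2

A longest common strictly increasing subsequence is 13, 18 (length 2); it appears in order in both A and B, and no longer such subsequence exists.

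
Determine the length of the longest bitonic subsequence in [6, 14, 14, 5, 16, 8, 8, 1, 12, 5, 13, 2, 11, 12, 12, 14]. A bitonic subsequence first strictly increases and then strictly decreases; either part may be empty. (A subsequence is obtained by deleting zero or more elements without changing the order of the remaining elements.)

6

One longest bitonic subsequence is 6, 14, 16, 12, 5, 2 (positions 1,2,5,9,10,12): it rises to 16 then falls. Length 6 is optimal.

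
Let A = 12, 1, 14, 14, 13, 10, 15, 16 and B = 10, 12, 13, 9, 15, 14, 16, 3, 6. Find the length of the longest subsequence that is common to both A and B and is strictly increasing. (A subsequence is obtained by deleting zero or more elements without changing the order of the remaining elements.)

4

A longest common strictly increasing subsequence is 12, 13, 15, 16 (length 4); it appears in order in both A and B, and no longer such subsequence exists.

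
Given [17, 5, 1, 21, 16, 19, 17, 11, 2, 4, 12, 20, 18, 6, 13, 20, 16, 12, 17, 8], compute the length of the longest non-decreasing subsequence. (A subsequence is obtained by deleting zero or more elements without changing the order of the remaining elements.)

7

One longest non-decreasing subsequence is 1, 2, 4, 12, 13, 16, 17 (positions 3,9,10,11,15,17,19), of length 7; no longer one exists.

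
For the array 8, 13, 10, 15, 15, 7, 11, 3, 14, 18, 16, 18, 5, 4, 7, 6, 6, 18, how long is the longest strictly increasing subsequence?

Scanning left to right, the best length ending at each element is: 8→1, 13→2, 10→2, 15→3, 15→3, 7→1, 11→3, 3→1, 14→4, 18→5, 16→5, 18→6, 5→2, 4→2, 7→3, 6→3, 6→3, 18→6.
So the longest increasing subsequence has length 6, e.g. 8, 10, 11, 14, 16, 18.

6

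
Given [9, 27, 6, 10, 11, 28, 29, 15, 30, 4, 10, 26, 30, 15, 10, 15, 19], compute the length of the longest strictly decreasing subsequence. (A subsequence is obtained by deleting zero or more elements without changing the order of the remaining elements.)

One longest decreasing subsequence is 27, 26, 15, 10 (positions 2,12,14,15), of length 4; no longer one exists.

4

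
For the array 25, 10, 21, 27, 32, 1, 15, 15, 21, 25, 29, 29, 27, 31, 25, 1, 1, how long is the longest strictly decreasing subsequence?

One longest decreasing subsequence is 32, 29, 27, 25, 1 (positions 5,11,13,15,16), of length 5; no longer one exists.

5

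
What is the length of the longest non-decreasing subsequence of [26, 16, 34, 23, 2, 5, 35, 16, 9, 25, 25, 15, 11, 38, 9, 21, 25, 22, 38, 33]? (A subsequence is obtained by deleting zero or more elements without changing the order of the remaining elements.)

7

Let dp[i] be the longest non-decreasing subsequence ending at position i. Then dp = [1, 1, 2, 2, 1, 2, 3, 3, 3, 4, 5, 4, 4, 6, 4, 5, 6, 6, 7, 7].
The maximum is 7; one witness is 2, 5, 16, 25, 25, 38, 38 at positions 5,6,8,10,11,14,19.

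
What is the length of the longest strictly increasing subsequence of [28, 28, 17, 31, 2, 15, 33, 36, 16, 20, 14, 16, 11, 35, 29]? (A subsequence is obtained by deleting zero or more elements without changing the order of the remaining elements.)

5

Let dp[i] be the longest increasing subsequence ending at position i. Then dp = [1, 1, 1, 2, 1, 2, 3, 4, 3, 4, 2, 3, 2, 5, 5].
The maximum is 5; one witness is 2, 15, 16, 20, 35 at positions 5,6,9,10,14.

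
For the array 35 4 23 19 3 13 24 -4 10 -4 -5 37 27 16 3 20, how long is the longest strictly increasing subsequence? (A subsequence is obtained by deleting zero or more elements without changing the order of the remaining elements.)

Let dp[i] be the longest increasing subsequence ending at position i. Then dp = [1, 1, 2, 2, 1, 2, 3, 1, 2, 1, 1, 4, 4, 3, 2, 4].
The maximum is 4; one witness is 4, 23, 24, 37 at positions 2,3,7,12.

4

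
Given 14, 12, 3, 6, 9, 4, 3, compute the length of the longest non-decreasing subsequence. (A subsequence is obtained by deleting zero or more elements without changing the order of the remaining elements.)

3

Let dp[i] be the longest non-decreasing subsequence ending at position i. Then dp = [1, 1, 1, 2, 3, 2, 2].
The maximum is 3; one witness is 3, 6, 9 at positions 3,4,5.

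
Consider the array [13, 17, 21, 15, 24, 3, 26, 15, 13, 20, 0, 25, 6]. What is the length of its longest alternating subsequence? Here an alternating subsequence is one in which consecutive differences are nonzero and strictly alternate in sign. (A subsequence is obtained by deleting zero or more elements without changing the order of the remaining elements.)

11

Track the best alternating length ending on an up-step vs a down-step at each position: up/down = 1/1, 2/1, 2/1, 2/3, 4/1, 1/5, 6/1, 6/7, 6/7, 8/7, 1/9, 10/7, 10/11.
The maximum over both is 11; one such subsequence is 13, 17, 15, 24, 3, 26, 15, 20, 0, 25, 6.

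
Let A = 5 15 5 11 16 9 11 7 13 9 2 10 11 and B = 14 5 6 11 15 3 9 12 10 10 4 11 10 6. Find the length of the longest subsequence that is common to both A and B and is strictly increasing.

For each value that appears in both, track the longest common increasing run ending there.
The best achievable length is 4; one witness is 5, 9, 10, 11 (A-positions 1,6,12,13, B-positions 2,7,9,12).

4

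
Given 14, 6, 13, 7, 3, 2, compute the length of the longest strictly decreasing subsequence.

5

Scanning left to right, the best length ending at each element is: 14→1, 6→2, 13→2, 7→3, 3→4, 2→5.
So the longest decreasing subsequence has length 5, e.g. 14, 13, 7, 3, 2.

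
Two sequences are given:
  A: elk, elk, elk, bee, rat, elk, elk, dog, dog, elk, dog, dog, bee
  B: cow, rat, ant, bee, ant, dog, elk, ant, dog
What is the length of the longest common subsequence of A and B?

A longest common subsequence is bee, dog, elk, dog (length 4); the LCS DP confirms no longer common subsequence exists.

4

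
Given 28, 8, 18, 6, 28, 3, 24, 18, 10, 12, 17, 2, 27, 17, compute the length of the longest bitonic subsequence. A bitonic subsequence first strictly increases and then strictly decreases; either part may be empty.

7

Let inc[i] be the LIS ending at i and dec[i] the longest strictly decreasing subsequence starting at i. inc = [1, 1, 2, 1, 3, 1, 3, 2, 2, 3, 4, 1, 5, 4], dec = [5, 4, 4, 3, 5, 2, 4, 3, 2, 2, 2, 1, 2, 1].
max_i inc[i]+dec[i]−1 = 7, with one witness 8, 18, 28, 24, 18, 17, 2.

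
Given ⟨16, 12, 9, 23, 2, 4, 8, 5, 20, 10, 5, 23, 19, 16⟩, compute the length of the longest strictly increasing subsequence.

Scanning left to right, the best length ending at each element is: 16→1, 12→1, 9→1, 23→2, 2→1, 4→2, 8→3, 5→3, 20→4, 10→4, 5→3, 23→5, 19→5, 16→5.
So the longest increasing subsequence has length 5, e.g. 2, 4, 8, 20, 23.

5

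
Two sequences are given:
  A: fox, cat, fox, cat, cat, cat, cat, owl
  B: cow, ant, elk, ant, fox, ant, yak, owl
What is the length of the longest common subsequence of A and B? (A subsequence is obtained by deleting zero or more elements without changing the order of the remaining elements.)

2

A longest common subsequence is fox, owl (length 2); the LCS DP confirms no longer common subsequence exists.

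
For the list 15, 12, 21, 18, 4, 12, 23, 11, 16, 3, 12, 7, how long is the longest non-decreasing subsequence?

One longest non-decreasing subsequence is 15, 21, 23 (positions 1,3,7), of length 3; no longer one exists.

3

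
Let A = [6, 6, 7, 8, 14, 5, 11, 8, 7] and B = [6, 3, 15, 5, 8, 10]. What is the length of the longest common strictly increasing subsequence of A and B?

For each value that appears in both, track the longest common increasing run ending there.
The best achievable length is 2; one witness is 6, 8 (A-positions 1,4, B-positions 1,5).

2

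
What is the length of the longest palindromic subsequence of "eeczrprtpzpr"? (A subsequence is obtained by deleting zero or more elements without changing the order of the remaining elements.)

Using dp[i][j] = 2 + dp[i+1][j−1] if the ends match, else max(dp[i+1][j], dp[i][j−1]):
dp[1][12] = 5. A witness is rpzpr at positions 5,6,10,11,12.

5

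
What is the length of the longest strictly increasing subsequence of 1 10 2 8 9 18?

One longest increasing subsequence is 1, 2, 8, 9, 18 (positions 1,3,4,5,6), of length 5; no longer one exists.

5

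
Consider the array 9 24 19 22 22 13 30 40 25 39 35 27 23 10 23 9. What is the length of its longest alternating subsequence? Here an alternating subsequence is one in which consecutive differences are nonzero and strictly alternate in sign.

Track the best alternating length ending on an up-step vs a down-step at each position: up/down = 1/1, 2/1, 2/3, 4/3, 4/3, 2/5, 6/1, 6/1, 6/7, 8/7, 8/9, 8/9, 6/9, 2/9, 10/9, 1/11.
The maximum over both is 11; one such subsequence is 9, 24, 19, 22, 13, 30, 25, 39, 10, 23, 9.

11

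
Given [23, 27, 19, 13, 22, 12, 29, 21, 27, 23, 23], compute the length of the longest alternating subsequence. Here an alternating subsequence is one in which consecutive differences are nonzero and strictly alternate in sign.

9

Track the best alternating length ending on an up-step vs a down-step at each position: up/down = 1/1, 2/1, 1/3, 1/3, 4/3, 1/5, 6/1, 6/7, 8/7, 8/9, 8/9.
The maximum over both is 9; one such subsequence is 23, 27, 19, 22, 12, 29, 21, 27, 23.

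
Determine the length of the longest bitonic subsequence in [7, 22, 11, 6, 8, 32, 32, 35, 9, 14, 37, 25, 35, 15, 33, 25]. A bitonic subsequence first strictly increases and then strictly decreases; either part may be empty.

One longest bitonic subsequence is 7, 22, 32, 35, 37, 35, 33, 25 (positions 1,2,6,8,11,13,15,16): it rises to 37 then falls. Length 8 is optimal.

8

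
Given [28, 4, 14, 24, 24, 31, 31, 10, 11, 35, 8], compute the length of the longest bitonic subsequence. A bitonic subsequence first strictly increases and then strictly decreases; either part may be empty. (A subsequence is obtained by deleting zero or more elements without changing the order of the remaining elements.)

Let inc[i] be the LIS ending at i and dec[i] the longest strictly decreasing subsequence starting at i. inc = [1, 1, 2, 3, 3, 4, 4, 2, 3, 5, 2], dec = [4, 1, 3, 3, 3, 3, 3, 2, 2, 2, 1].
max_i inc[i]+dec[i]−1 = 6, with one witness 4, 14, 24, 31, 11, 8.

6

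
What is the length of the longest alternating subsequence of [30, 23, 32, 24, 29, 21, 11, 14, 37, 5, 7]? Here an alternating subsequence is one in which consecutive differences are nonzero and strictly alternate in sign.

9

A longest alternating subsequence is 30, 23, 32, 24, 29, 11, 14, 5, 7 (positions 1,2,3,4,5,7,8,10,11); its 8 consecutive differences strictly alternate in sign, and length 9 is optimal.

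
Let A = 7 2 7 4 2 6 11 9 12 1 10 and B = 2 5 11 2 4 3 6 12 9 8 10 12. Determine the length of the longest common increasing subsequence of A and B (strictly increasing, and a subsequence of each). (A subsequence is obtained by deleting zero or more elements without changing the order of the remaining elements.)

A longest common strictly increasing subsequence is 2, 4, 6, 9, 10 (length 5); it appears in order in both A and B, and no longer such subsequence exists.

5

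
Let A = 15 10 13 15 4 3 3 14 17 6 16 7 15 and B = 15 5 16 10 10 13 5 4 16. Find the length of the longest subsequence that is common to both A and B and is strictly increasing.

3

A longest common strictly increasing subsequence is 10, 13, 16 (length 3); it appears in order in both A and B, and no longer such subsequence exists.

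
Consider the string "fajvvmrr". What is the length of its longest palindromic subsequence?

2

One longest palindromic subsequence is rr (positions 7,8); it reads the same forward and backward, and the interval DP gives dp[1][8] = 2.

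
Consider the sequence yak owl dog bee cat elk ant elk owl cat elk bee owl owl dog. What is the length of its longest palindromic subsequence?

9

One longest palindromic subsequence is dog bee cat elk ant elk cat bee dog (positions 3,4,5,6,7,8,10,12,15); it reads the same forward and backward, and the interval DP gives dp[1][15] = 9.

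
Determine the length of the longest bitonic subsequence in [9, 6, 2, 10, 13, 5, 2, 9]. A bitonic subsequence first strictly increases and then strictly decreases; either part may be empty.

Let inc[i] be the LIS ending at i and dec[i] the longest strictly decreasing subsequence starting at i. inc = [1, 1, 1, 2, 3, 2, 1, 3], dec = [4, 3, 1, 3, 3, 2, 1, 1].
max_i inc[i]+dec[i]−1 = 5, with one witness 9, 10, 13, 5, 2.

5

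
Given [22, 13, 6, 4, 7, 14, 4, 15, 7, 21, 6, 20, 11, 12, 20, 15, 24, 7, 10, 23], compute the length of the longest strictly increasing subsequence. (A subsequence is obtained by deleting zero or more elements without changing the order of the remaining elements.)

6

Scanning left to right, the best length ending at each element is: 22→1, 13→1, 6→1, 4→1, 7→2, 14→3, 4→1, 15→4, 7→2, 21→5, 6→2, 20→5, 11→3, 12→4, 20→5, 15→5, 24→6, 7→3, 10→4, 23→6.
So the longest increasing subsequence has length 6, e.g. 6, 7, 14, 15, 21, 24.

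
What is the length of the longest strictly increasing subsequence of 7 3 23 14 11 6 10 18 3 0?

4

One longest increasing subsequence is 3, 6, 10, 18 (positions 2,6,7,8), of length 4; no longer one exists.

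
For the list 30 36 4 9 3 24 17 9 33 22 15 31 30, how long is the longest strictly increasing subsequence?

5

Let dp[i] be the longest increasing subsequence ending at position i. Then dp = [1, 2, 1, 2, 1, 3, 3, 2, 4, 4, 3, 5, 5].
The maximum is 5; one witness is 4, 9, 17, 22, 31 at positions 3,4,7,10,12.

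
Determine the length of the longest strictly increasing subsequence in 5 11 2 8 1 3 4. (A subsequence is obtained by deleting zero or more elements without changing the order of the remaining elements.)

3

Scanning left to right, the best length ending at each element is: 5→1, 11→2, 2→1, 8→2, 1→1, 3→2, 4→3.
So the longest increasing subsequence has length 3, e.g. 2, 3, 4.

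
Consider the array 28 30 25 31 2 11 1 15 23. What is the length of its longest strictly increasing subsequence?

Let dp[i] be the longest increasing subsequence ending at position i. Then dp = [1, 2, 1, 3, 1, 2, 1, 3, 4].
The maximum is 4; one witness is 2, 11, 15, 23 at positions 5,6,8,9.

4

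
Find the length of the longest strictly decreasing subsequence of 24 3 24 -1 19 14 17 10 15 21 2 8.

Scanning left to right, the best length ending at each element is: 24→1, 3→2, 24→1, -1→3, 19→2, 14→3, 17→3, 10→4, 15→4, 21→2, 2→5, 8→5.
So the longest decreasing subsequence has length 5, e.g. 24, 19, 14, 10, 2.

5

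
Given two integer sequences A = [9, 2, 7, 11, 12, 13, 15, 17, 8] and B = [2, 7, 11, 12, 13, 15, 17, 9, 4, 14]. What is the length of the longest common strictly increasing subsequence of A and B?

7

For each value that appears in both, track the longest common increasing run ending there.
The best achievable length is 7; one witness is 2, 7, 11, 12, 13, 15, 17 (A-positions 2,3,4,5,6,7,8, B-positions 1,2,3,4,5,6,7).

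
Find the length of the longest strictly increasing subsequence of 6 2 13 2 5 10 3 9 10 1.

One longest increasing subsequence is 2, 5, 9, 10 (positions 2,5,8,9), of length 4; no longer one exists.

4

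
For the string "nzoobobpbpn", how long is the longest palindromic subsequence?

One longest palindromic subsequence is npbpn (positions 1,8,9,10,11); it reads the same forward and backward, and the interval DP gives dp[1][11] = 5.

5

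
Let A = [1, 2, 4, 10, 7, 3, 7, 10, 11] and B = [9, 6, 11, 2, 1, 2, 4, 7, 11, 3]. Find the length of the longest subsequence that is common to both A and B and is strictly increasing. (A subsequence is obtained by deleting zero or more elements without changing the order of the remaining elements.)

5

For each value that appears in both, track the longest common increasing run ending there.
The best achievable length is 5; one witness is 1, 2, 4, 7, 11 (A-positions 1,2,3,5,9, B-positions 5,6,7,8,9).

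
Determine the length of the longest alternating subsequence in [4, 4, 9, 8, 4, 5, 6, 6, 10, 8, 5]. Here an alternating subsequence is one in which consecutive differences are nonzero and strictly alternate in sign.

5

Track the best alternating length ending on an up-step vs a down-step at each position: up/down = 1/1, 1/1, 2/1, 2/3, 1/3, 4/3, 4/3, 4/3, 4/1, 4/5, 4/5.
The maximum over both is 5; one such subsequence is 4, 9, 8, 10, 8.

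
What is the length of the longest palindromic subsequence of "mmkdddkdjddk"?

One longest palindromic subsequence is kdddkdddk (positions 3,4,5,6,7,8,10,11,12); it reads the same forward and backward, and the interval DP gives dp[1][12] = 9.

9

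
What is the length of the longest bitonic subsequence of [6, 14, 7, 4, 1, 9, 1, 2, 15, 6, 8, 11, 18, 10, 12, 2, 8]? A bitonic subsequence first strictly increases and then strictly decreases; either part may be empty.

One longest bitonic subsequence is 1, 2, 6, 8, 11, 18, 12, 8 (positions 5,8,10,11,12,13,15,17): it rises to 18 then falls. Length 8 is optimal.

8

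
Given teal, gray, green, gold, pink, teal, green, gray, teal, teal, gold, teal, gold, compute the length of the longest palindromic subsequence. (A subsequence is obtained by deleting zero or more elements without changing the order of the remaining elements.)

7

Using dp[i][j] = 2 + dp[i+1][j−1] if the ends match, else max(dp[i+1][j], dp[i][j−1]):
dp[1][13] = 7. A witness is teal gold teal teal teal gold teal at positions 1,4,6,9,10,11,12.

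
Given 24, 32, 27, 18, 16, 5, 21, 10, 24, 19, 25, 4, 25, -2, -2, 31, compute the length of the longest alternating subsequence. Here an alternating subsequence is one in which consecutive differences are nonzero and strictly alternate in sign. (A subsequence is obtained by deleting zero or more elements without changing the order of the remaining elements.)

12

A longest alternating subsequence is 24, 32, 18, 21, 10, 24, 19, 25, 4, 25, -2, 31 (positions 1,2,4,7,8,9,10,11,12,13,14,16); its 11 consecutive differences strictly alternate in sign, and length 12 is optimal.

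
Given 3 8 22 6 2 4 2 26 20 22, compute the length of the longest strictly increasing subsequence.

Let dp[i] be the longest increasing subsequence ending at position i. Then dp = [1, 2, 3, 2, 1, 2, 1, 4, 3, 4].
The maximum is 4; one witness is 3, 8, 22, 26 at positions 1,2,3,8.

4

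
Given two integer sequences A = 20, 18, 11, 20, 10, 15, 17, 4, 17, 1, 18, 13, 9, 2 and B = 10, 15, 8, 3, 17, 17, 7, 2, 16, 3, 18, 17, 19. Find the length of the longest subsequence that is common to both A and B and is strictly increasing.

4

For each value that appears in both, track the longest common increasing run ending there.
The best achievable length is 4; one witness is 10, 15, 17, 18 (A-positions 5,6,7,11, B-positions 1,2,5,11).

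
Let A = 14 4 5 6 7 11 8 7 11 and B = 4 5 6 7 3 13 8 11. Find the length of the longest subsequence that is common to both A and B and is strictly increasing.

For each value that appears in both, track the longest common increasing run ending there.
The best achievable length is 6; one witness is 4, 5, 6, 7, 8, 11 (A-positions 2,3,4,5,7,9, B-positions 1,2,3,4,7,8).

6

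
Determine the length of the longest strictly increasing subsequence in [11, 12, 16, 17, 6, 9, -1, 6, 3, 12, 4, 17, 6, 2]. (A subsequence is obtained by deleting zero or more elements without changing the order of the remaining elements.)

4

Scanning left to right, the best length ending at each element is: 11→1, 12→2, 16→3, 17→4, 6→1, 9→2, -1→1, 6→2, 3→2, 12→3, 4→3, 17→4, 6→4, 2→2.
So the longest increasing subsequence has length 4, e.g. 11, 12, 16, 17.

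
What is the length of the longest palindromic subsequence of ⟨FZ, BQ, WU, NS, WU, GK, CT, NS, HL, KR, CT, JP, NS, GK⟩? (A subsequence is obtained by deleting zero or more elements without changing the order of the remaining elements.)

Using dp[i][j] = 2 + dp[i+1][j−1] if the ends match, else max(dp[i+1][j], dp[i][j−1]):
dp[1][14] = 5. A witness is GK NS JP NS GK at positions 6,8,12,13,14.

5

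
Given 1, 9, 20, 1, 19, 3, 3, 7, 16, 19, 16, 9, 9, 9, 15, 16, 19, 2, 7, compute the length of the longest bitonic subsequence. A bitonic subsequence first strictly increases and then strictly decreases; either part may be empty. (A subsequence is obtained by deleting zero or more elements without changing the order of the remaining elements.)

Let inc[i] be the LIS ending at i and dec[i] the longest strictly decreasing subsequence starting at i. inc = [1, 2, 3, 1, 3, 2, 2, 3, 4, 5, 4, 4, 4, 4, 5, 6, 7, 2, 3], dec = [1, 3, 5, 1, 4, 2, 2, 2, 3, 4, 3, 2, 2, 2, 2, 2, 2, 1, 1].
max_i inc[i]+dec[i]−1 = 8, with one witness 1, 3, 7, 16, 19, 16, 15, 7.

8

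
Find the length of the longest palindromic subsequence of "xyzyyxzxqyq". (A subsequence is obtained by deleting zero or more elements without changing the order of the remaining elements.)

6

One longest palindromic subsequence is yzyyzy (positions 2,3,4,5,7,10); it reads the same forward and backward, and the interval DP gives dp[1][11] = 6.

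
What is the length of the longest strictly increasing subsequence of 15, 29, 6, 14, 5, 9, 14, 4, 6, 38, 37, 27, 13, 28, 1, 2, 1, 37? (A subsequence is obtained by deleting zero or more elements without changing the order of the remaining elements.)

6

Let dp[i] be the longest increasing subsequence ending at position i. Then dp = [1, 2, 1, 2, 1, 2, 3, 1, 2, 4, 4, 4, 3, 5, 1, 2, 1, 6].
The maximum is 6; one witness is 6, 9, 14, 27, 28, 37 at positions 3,6,7,12,14,18.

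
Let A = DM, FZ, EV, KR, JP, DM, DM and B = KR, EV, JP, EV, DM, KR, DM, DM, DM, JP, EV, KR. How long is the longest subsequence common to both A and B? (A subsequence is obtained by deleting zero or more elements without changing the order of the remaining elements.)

Backtracking the LCS table gives one alignment: DM (A1,B5) → KR (A4,B6) → DM (A6,B8) → DM (A7,B9).
So the longest common subsequence has length 4.

4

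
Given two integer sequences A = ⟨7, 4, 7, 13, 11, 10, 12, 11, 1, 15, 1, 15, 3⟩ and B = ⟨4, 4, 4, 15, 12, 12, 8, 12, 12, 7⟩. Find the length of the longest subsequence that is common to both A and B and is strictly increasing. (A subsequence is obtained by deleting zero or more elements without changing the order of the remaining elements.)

A longest common strictly increasing subsequence is 4, 15 (length 2); it appears in order in both A and B, and no longer such subsequence exists.

2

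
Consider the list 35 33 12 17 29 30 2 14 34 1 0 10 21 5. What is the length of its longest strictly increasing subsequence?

Scanning left to right, the best length ending at each element is: 35→1, 33→1, 12→1, 17→2, 29→3, 30→4, 2→1, 14→2, 34→5, 1→1, 0→1, 10→2, 21→3, 5→2.
So the longest increasing subsequence has length 5, e.g. 12, 17, 29, 30, 34.

5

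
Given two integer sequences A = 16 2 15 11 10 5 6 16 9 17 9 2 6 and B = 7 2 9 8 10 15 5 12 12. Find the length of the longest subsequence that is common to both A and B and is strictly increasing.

2

A longest common strictly increasing subsequence is 2, 9 (length 2); it appears in order in both A and B, and no longer such subsequence exists.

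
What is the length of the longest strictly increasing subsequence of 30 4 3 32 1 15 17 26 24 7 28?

Let dp[i] be the longest increasing subsequence ending at position i. Then dp = [1, 1, 1, 2, 1, 2, 3, 4, 4, 2, 5].
The maximum is 5; one witness is 4, 15, 17, 26, 28 at positions 2,6,7,8,11.

5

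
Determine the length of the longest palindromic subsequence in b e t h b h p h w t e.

One longest palindromic subsequence is ethphte (positions 2,3,6,7,8,10,11); it reads the same forward and backward, and the interval DP gives dp[1][11] = 7.

7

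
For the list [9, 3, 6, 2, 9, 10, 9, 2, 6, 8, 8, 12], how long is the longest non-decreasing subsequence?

One longest non-decreasing subsequence is 3, 6, 6, 8, 8, 12 (positions 2,3,9,10,11,12), of length 6; no longer one exists.

6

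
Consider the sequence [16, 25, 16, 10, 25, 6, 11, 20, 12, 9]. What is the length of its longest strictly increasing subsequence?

Scanning left to right, the best length ending at each element is: 16→1, 25→2, 16→1, 10→1, 25→2, 6→1, 11→2, 20→3, 12→3, 9→2.
So the longest increasing subsequence has length 3, e.g. 10, 11, 20.

3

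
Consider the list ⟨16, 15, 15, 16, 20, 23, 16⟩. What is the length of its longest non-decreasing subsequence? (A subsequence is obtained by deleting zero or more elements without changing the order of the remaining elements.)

5

Let dp[i] be the longest non-decreasing subsequence ending at position i. Then dp = [1, 1, 2, 3, 4, 5, 4].
The maximum is 5; one witness is 15, 15, 16, 20, 23 at positions 2,3,4,5,6.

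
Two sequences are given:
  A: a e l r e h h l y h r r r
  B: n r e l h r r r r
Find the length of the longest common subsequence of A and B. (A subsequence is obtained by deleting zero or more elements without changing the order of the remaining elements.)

7

A longest common subsequence is relhrrr (length 7); the LCS DP confirms no longer common subsequence exists.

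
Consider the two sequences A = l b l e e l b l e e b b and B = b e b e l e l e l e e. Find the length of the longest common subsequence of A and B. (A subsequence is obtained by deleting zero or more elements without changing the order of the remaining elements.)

A longest common subsequence is bleelee (length 7); the LCS DP confirms no longer common subsequence exists.

7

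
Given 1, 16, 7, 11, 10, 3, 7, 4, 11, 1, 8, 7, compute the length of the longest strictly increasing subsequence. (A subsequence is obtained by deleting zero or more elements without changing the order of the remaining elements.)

4

One longest increasing subsequence is 1, 7, 10, 11 (positions 1,3,5,9), of length 4; no longer one exists.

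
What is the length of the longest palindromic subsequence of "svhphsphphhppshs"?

12

One longest palindromic subsequence is shspphhppshs (positions 1,3,6,7,9,10,11,12,13,14,15,16); it reads the same forward and backward, and the interval DP gives dp[1][16] = 12.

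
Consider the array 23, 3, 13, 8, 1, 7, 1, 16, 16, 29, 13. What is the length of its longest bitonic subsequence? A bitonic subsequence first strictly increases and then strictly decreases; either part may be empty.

5

Let inc[i] be the LIS ending at i and dec[i] the longest strictly decreasing subsequence starting at i. inc = [1, 1, 2, 2, 1, 2, 1, 3, 3, 4, 3], dec = [5, 2, 4, 3, 1, 2, 1, 2, 2, 2, 1].
max_i inc[i]+dec[i]−1 = 5, with one witness 23, 13, 8, 7, 1.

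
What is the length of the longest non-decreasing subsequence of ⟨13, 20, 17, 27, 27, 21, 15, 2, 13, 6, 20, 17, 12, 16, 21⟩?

Scanning left to right, the best length ending at each element is: 13→1, 20→2, 17→2, 27→3, 27→4, 21→3, 15→2, 2→1, 13→2, 6→2, 20→3, 17→3, 12→3, 16→4, 21→5.
So the longest non-decreasing subsequence has length 5, e.g. 2, 6, 12, 16, 21.

5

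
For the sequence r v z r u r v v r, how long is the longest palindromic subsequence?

7

One longest palindromic subsequence is rvrurvr (positions 1,2,4,5,6,8,9); it reads the same forward and backward, and the interval DP gives dp[1][9] = 7.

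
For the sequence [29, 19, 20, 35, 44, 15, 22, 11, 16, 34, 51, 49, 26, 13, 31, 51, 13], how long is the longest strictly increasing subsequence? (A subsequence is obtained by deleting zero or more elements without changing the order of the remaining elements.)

Scanning left to right, the best length ending at each element is: 29→1, 19→1, 20→2, 35→3, 44→4, 15→1, 22→3, 11→1, 16→2, 34→4, 51→5, 49→5, 26→4, 13→2, 31→5, 51→6, 13→2.
So the longest increasing subsequence has length 6, e.g. 19, 20, 35, 44, 49, 51.

6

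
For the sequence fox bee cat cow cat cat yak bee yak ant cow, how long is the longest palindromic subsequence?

One longest palindromic subsequence is cow yak bee yak cow (positions 4,7,8,9,11); it reads the same forward and backward, and the interval DP gives dp[1][11] = 5.

5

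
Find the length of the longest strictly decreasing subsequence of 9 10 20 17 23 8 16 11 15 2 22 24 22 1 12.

Scanning left to right, the best length ending at each element is: 9→1, 10→1, 20→1, 17→2, 23→1, 8→3, 16→3, 11→4, 15→4, 2→5, 22→2, 24→1, 22→2, 1→6, 12→5.
So the longest decreasing subsequence has length 6, e.g. 20, 17, 16, 11, 2, 1.

6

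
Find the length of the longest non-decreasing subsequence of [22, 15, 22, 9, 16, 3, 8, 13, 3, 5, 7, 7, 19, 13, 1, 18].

7

Let dp[i] be the longest non-decreasing subsequence ending at position i. Then dp = [1, 1, 2, 1, 2, 1, 2, 3, 2, 3, 4, 5, 6, 6, 1, 7].
The maximum is 7; one witness is 3, 3, 5, 7, 7, 13, 18 at positions 6,9,10,11,12,14,16.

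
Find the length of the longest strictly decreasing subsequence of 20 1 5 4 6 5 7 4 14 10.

Let dp[i] be the longest decreasing subsequence ending at position i. Then dp = [1, 2, 2, 3, 2, 3, 2, 4, 2, 3].
The maximum is 4; one witness is 20, 6, 5, 4 at positions 1,5,6,8.

4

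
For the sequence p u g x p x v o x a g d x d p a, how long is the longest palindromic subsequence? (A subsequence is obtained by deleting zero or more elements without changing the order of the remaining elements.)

7

Using dp[i][j] = 2 + dp[i+1][j−1] if the ends match, else max(dp[i+1][j], dp[i][j−1]):
dp[1][16] = 7. A witness is pxxoxxp at positions 1,4,6,8,9,13,15.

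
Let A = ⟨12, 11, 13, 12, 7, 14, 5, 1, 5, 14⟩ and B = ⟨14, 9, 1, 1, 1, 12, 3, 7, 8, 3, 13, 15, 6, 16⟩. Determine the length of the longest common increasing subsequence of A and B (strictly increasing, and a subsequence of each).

A longest common strictly increasing subsequence is 12, 13 (length 2); it appears in order in both A and B, and no longer such subsequence exists.

2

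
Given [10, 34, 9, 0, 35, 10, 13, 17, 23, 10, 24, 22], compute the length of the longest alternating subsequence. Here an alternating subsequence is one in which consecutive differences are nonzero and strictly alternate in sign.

9

Track the best alternating length ending on an up-step vs a down-step at each position: up/down = 1/1, 2/1, 1/3, 1/3, 4/1, 4/5, 6/5, 6/5, 6/5, 4/7, 8/5, 8/9.
The maximum over both is 9; one such subsequence is 10, 34, 9, 35, 10, 13, 10, 24, 22.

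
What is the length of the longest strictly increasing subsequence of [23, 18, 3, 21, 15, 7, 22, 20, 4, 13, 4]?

Scanning left to right, the best length ending at each element is: 23→1, 18→1, 3→1, 21→2, 15→2, 7→2, 22→3, 20→3, 4→2, 13→3, 4→2.
So the longest increasing subsequence has length 3, e.g. 18, 21, 22.

3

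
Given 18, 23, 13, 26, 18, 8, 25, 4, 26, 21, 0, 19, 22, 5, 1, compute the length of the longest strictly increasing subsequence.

One longest increasing subsequence is 18, 23, 25, 26 (positions 1,2,7,9), of length 4; no longer one exists.

4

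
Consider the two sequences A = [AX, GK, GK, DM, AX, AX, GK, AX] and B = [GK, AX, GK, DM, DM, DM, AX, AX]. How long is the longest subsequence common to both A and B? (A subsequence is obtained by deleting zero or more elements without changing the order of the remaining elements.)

A longest common subsequence is AX, GK, DM, AX, AX (length 5); the LCS DP confirms no longer common subsequence exists.

5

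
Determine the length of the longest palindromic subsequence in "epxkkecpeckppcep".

Using dp[i][j] = 2 + dp[i+1][j−1] if the ends match, else max(dp[i+1][j], dp[i][j−1]):
dp[1][16] = 9. A witness is pecpppcep at positions 2,6,7,8,12,13,14,15,16.

9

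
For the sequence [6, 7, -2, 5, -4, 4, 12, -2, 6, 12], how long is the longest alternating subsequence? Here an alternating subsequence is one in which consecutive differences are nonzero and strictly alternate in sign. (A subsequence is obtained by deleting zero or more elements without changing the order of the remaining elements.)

8

A longest alternating subsequence is 6, 7, -2, 5, -4, 4, -2, 6 (positions 1,2,3,4,5,6,8,9); its 7 consecutive differences strictly alternate in sign, and length 8 is optimal.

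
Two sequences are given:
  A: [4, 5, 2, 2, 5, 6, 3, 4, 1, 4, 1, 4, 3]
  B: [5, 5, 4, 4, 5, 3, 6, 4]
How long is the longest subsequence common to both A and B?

A longest common subsequence is 5, 5, 4, 4, 4 (length 5); the LCS DP confirms no longer common subsequence exists.

5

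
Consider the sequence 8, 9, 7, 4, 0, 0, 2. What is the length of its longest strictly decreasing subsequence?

Scanning left to right, the best length ending at each element is: 8→1, 9→1, 7→2, 4→3, 0→4, 0→4, 2→4.
So the longest decreasing subsequence has length 4, e.g. 8, 7, 4, 0.

4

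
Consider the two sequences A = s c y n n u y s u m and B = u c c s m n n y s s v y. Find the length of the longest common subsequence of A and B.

5

A longest common subsequence is snnys (length 5); the LCS DP confirms no longer common subsequence exists.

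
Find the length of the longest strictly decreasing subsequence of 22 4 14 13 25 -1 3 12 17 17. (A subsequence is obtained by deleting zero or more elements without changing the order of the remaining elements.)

4

Let dp[i] be the longest decreasing subsequence ending at position i. Then dp = [1, 2, 2, 3, 1, 4, 4, 4, 2, 2].
The maximum is 4; one witness is 22, 14, 13, -1 at positions 1,3,4,6.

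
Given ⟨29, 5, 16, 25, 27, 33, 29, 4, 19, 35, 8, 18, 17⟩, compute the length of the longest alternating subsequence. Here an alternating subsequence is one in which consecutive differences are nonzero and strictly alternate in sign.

8

Track the best alternating length ending on an up-step vs a down-step at each position: up/down = 1/1, 1/2, 3/2, 3/2, 3/2, 3/1, 3/4, 1/4, 5/4, 5/1, 5/6, 7/6, 7/8.
The maximum over both is 8; one such subsequence is 29, 5, 16, 4, 19, 8, 18, 17.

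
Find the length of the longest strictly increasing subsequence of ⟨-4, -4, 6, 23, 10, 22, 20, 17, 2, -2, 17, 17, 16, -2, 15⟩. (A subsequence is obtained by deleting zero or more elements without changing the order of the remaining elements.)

Let dp[i] be the longest increasing subsequence ending at position i. Then dp = [1, 1, 2, 3, 3, 4, 4, 4, 2, 2, 4, 4, 4, 2, 4].
The maximum is 4; one witness is -4, 6, 10, 22 at positions 1,3,5,6.

4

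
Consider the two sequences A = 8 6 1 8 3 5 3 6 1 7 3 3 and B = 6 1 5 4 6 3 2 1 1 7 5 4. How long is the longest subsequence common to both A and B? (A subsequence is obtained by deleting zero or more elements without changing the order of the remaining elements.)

6

Backtracking the LCS table gives one alignment: 6 (A2,B1) → 1 (A3,B2) → 5 (A6,B3) → 3 (A7,B6) → 1 (A9,B9) → 7 (A10,B10).
So the longest common subsequence has length 6.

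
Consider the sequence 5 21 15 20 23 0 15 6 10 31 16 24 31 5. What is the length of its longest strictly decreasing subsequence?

Let dp[i] be the longest decreasing subsequence ending at position i. Then dp = [1, 1, 2, 2, 1, 3, 3, 4, 4, 1, 3, 2, 1, 5].
The maximum is 5; one witness is 21, 20, 15, 6, 5 at positions 2,4,7,8,14.

5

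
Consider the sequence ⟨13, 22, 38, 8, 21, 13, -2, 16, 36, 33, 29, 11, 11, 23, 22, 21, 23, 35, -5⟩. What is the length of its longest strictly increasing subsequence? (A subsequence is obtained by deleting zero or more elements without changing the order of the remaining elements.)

6

One longest increasing subsequence is 8, 13, 16, 22, 23, 35 (positions 4,6,8,15,17,18), of length 6; no longer one exists.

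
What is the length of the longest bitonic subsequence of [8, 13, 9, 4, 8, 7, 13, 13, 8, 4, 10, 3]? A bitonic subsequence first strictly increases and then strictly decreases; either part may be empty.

7

One longest bitonic subsequence is 8, 13, 9, 8, 7, 4, 3 (positions 1,2,3,5,6,10,12): it rises to 13 then falls. Length 7 is optimal.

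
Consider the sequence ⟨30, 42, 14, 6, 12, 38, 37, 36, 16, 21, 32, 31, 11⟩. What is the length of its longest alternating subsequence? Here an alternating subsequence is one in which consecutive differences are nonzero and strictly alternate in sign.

7

A longest alternating subsequence is 30, 42, 14, 38, 16, 32, 31 (positions 1,2,3,6,9,11,12); its 6 consecutive differences strictly alternate in sign, and length 7 is optimal.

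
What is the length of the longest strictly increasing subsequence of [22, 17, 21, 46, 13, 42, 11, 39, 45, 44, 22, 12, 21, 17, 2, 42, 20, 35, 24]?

Scanning left to right, the best length ending at each element is: 22→1, 17→1, 21→2, 46→3, 13→1, 42→3, 11→1, 39→3, 45→4, 44→4, 22→3, 12→2, 21→3, 17→3, 2→1, 42→4, 20→4, 35→5, 24→5.
So the longest increasing subsequence has length 5, e.g. 11, 12, 17, 20, 35.

5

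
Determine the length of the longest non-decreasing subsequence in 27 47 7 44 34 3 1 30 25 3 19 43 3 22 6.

Scanning left to right, the best length ending at each element is: 27→1, 47→2, 7→1, 44→2, 34→2, 3→1, 1→1, 30→2, 25→2, 3→2, 19→3, 43→4, 3→3, 22→4, 6→4.
So the longest non-decreasing subsequence has length 4, e.g. 3, 3, 19, 43.

4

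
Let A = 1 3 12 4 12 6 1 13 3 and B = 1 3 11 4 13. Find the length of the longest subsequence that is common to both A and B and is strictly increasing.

4

A longest common strictly increasing subsequence is 1, 3, 4, 13 (length 4); it appears in order in both A and B, and no longer such subsequence exists.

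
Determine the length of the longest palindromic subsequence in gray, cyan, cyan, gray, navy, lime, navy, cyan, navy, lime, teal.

One longest palindromic subsequence is lime navy cyan navy lime (positions 6,7,8,9,10); it reads the same forward and backward, and the interval DP gives dp[1][11] = 5.

5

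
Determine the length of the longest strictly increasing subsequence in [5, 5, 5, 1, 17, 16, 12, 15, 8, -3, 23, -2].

Scanning left to right, the best length ending at each element is: 5→1, 5→1, 5→1, 1→1, 17→2, 16→2, 12→2, 15→3, 8→2, -3→1, 23→4, -2→2.
So the longest increasing subsequence has length 4, e.g. 5, 12, 15, 23.

4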